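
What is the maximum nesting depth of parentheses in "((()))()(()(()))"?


Input: "((()))()(()(()))"
Tracking depth:
  Position 0 '(': depth becomes 1
  Position 1 '(': depth becomes 2
  Position 2 '(': depth becomes 3
  Position 3 ')': depth becomes 2
  Position 4 ')': depth becomes 1
  Position 5 ')': depth becomes 0
  Position 6 '(': depth becomes 1
  Position 7 ')': depth becomes 0
  Position 8 '(': depth becomes 1
  Position 9 '(': depth becomes 2
  Position 10 ')': depth becomes 1
  Position 11 '(': depth becomes 2
  Position 12 '(': depth becomes 3
  Position 13 ')': depth becomes 2
  Position 14 ')': depth becomes 1
  Position 15 ')': depth becomes 0
Maximum depth reached: 3

3


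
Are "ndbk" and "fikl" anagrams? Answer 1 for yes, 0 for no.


Strings: "ndbk", "fikl"
Sorted first:  bdkn
Sorted second: fikl
Differ at position 0: 'b' vs 'f' => not anagrams

0


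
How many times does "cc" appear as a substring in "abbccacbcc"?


Searching for "cc" in "abbccacbcc"
Scanning each position:
  Position 0: "ab" => no
  Position 1: "bb" => no
  Position 2: "bc" => no
  Position 3: "cc" => MATCH
  Position 4: "ca" => no
  Position 5: "ac" => no
  Position 6: "cb" => no
  Position 7: "bc" => no
  Position 8: "cc" => MATCH
Total occurrences: 2

2


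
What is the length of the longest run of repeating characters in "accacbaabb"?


Input: "accacbaabb"
Scanning for longest run:
  Position 1 ('c'): new char, reset run to 1
  Position 2 ('c'): continues run of 'c', length=2
  Position 3 ('a'): new char, reset run to 1
  Position 4 ('c'): new char, reset run to 1
  Position 5 ('b'): new char, reset run to 1
  Position 6 ('a'): new char, reset run to 1
  Position 7 ('a'): continues run of 'a', length=2
  Position 8 ('b'): new char, reset run to 1
  Position 9 ('b'): continues run of 'b', length=2
Longest run: 'c' with length 2

2


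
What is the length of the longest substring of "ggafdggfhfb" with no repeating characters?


Input: "ggafdggfhfb"
Sliding window (track last position of each char):
  Position 0 ('g'): window [0,0] length 1 -- new best
  Position 1 ('g'): repeat (last at 0), move window start to 1
  Position 1 ('g'): window [1,1] length 1
  Position 2 ('a'): window [1,2] length 2 -- new best
  Position 3 ('f'): window [1,3] length 3 -- new best
  Position 4 ('d'): window [1,4] length 4 -- new best
  Position 5 ('g'): repeat (last at 1), move window start to 2
  Position 5 ('g'): window [2,5] length 4
  Position 6 ('g'): repeat (last at 5), move window start to 6
  Position 6 ('g'): window [6,6] length 1
  Position 7 ('f'): window [6,7] length 2
  Position 8 ('h'): window [6,8] length 3
  Position 9 ('f'): repeat (last at 7), move window start to 8
  Position 9 ('f'): window [8,9] length 2
  Position 10 ('b'): window [8,10] length 3
Longest substring with no repeats: "gafd" with length 4

4


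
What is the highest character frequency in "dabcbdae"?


Input: dabcbdae
Character counts:
  'a': 2
  'b': 2
  'c': 1
  'd': 2
  'e': 1
Maximum frequency: 2

2


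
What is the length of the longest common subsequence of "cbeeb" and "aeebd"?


LCS of "cbeeb" and "aeebd"
DP table:
           a    e    e    b    d
      0    0    0    0    0    0
  c   0    0    0    0    0    0
  b   0    0    0    0    1    1
  e   0    0    1    1    1    1
  e   0    0    1    2    2    2
  b   0    0    1    2    3    3
LCS length = dp[5][5] = 3

3


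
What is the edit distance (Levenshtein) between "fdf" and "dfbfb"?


Computing edit distance: "fdf" -> "dfbfb"
DP table:
           d    f    b    f    b
      0    1    2    3    4    5
  f   1    1    1    2    3    4
  d   2    1    2    2    3    4
  f   3    2    1    2    2    3
Edit distance = dp[3][5] = 3

3


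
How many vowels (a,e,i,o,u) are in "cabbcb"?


Input: cabbcb
Checking each character:
  'c' at position 0: consonant
  'a' at position 1: vowel (running total: 1)
  'b' at position 2: consonant
  'b' at position 3: consonant
  'c' at position 4: consonant
  'b' at position 5: consonant
Total vowels: 1

1


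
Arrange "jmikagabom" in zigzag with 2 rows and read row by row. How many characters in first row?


Zigzag "jmikagabom" into 2 rows:
Placing characters:
  'j' => row 0
  'm' => row 1
  'i' => row 0
  'k' => row 1
  'a' => row 0
  'g' => row 1
  'a' => row 0
  'b' => row 1
  'o' => row 0
  'm' => row 1
Rows:
  Row 0: "jiaao"
  Row 1: "mkgbm"
First row length: 5

5


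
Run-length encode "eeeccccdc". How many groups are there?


Input: eeeccccdc
Scanning for consecutive runs:
  Group 1: 'e' x 3 (positions 0-2)
  Group 2: 'c' x 4 (positions 3-6)
  Group 3: 'd' x 1 (positions 7-7)
  Group 4: 'c' x 1 (positions 8-8)
Total groups: 4

4


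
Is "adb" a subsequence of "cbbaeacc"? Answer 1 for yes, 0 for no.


Check if "adb" is a subsequence of "cbbaeacc"
Greedy scan:
  Position 0 ('c'): no match needed
  Position 1 ('b'): no match needed
  Position 2 ('b'): no match needed
  Position 3 ('a'): matches sub[0] = 'a'
  Position 4 ('e'): no match needed
  Position 5 ('a'): no match needed
  Position 6 ('c'): no match needed
  Position 7 ('c'): no match needed
Only matched 1/3 characters => not a subsequence

0


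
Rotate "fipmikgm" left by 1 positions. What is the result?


Input: "fipmikgm", rotate left by 1
First 1 characters: "f"
Remaining characters: "ipmikgm"
Concatenate remaining + first: "ipmikgm" + "f" = "ipmikgmf"

ipmikgmf


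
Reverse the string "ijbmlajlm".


Input: ijbmlajlm
Reading characters right to left:
  Position 8: 'm'
  Position 7: 'l'
  Position 6: 'j'
  Position 5: 'a'
  Position 4: 'l'
  Position 3: 'm'
  Position 2: 'b'
  Position 1: 'j'
  Position 0: 'i'
Reversed: mljalmbji

mljalmbji


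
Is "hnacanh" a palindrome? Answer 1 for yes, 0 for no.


Input: hnacanh
Reversed: hnacanh
  Compare pos 0 ('h') with pos 6 ('h'): match
  Compare pos 1 ('n') with pos 5 ('n'): match
  Compare pos 2 ('a') with pos 4 ('a'): match
Result: palindrome

1


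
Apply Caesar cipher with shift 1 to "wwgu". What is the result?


Caesar cipher: shift "wwgu" by 1
  'w' (pos 22) + 1 = pos 23 = 'x'
  'w' (pos 22) + 1 = pos 23 = 'x'
  'g' (pos 6) + 1 = pos 7 = 'h'
  'u' (pos 20) + 1 = pos 21 = 'v'
Result: xxhv

xxhv


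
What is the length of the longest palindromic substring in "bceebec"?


Input: "bceebec"
Checking substrings for palindromes:
  [3:6] "ebe" (len 3) => palindrome
  [2:4] "ee" (len 2) => palindrome
Longest palindromic substring: "ebe" with length 3

3


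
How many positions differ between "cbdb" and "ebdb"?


Comparing "cbdb" and "ebdb" position by position:
  Position 0: 'c' vs 'e' => DIFFER
  Position 1: 'b' vs 'b' => same
  Position 2: 'd' vs 'd' => same
  Position 3: 'b' vs 'b' => same
Positions that differ: 1

1


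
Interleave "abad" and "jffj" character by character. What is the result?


Interleaving "abad" and "jffj":
  Position 0: 'a' from first, 'j' from second => "aj"
  Position 1: 'b' from first, 'f' from second => "bf"
  Position 2: 'a' from first, 'f' from second => "af"
  Position 3: 'd' from first, 'j' from second => "dj"
Result: ajbfafdj

ajbfafdj


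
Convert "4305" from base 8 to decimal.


Input: "4305" in base 8
Positional expansion:
  Digit '4' (value 4) x 8^3 = 2048
  Digit '3' (value 3) x 8^2 = 192
  Digit '0' (value 0) x 8^1 = 0
  Digit '5' (value 5) x 8^0 = 5
Sum = 2245

2245


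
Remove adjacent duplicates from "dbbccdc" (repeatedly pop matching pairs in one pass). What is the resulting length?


Input: dbbccdc
Stack-based adjacent duplicate removal:
  Read 'd': push. Stack: d
  Read 'b': push. Stack: db
  Read 'b': matches stack top 'b' => pop. Stack: d
  Read 'c': push. Stack: dc
  Read 'c': matches stack top 'c' => pop. Stack: d
  Read 'd': matches stack top 'd' => pop. Stack: (empty)
  Read 'c': push. Stack: c
Final stack: "c" (length 1)

1


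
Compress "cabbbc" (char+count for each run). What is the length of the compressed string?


Input: cabbbc
Runs:
  'c' x 1 => "c1"
  'a' x 1 => "a1"
  'b' x 3 => "b3"
  'c' x 1 => "c1"
Compressed: "c1a1b3c1"
Compressed length: 8

8


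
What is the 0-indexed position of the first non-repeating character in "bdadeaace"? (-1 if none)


Input: bdadeaace
Character frequencies:
  'a': 3
  'b': 1
  'c': 1
  'd': 2
  'e': 2
Scanning left to right for freq == 1:
  Position 0 ('b'): unique! => answer = 0

0


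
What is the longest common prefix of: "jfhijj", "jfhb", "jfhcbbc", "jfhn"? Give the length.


Words: jfhijj, jfhb, jfhcbbc, jfhn
  Position 0: all 'j' => match
  Position 1: all 'f' => match
  Position 2: all 'h' => match
  Position 3: ('i', 'b', 'c', 'n') => mismatch, stop
LCP = "jfh" (length 3)

3


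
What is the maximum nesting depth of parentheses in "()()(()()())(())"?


Input: "()()(()()())(())"
Tracking depth:
  Position 0 '(': depth becomes 1
  Position 1 ')': depth becomes 0
  Position 2 '(': depth becomes 1
  Position 3 ')': depth becomes 0
  Position 4 '(': depth becomes 1
  Position 5 '(': depth becomes 2
  Position 6 ')': depth becomes 1
  Position 7 '(': depth becomes 2
  Position 8 ')': depth becomes 1
  Position 9 '(': depth becomes 2
  Position 10 ')': depth becomes 1
  Position 11 ')': depth becomes 0
  Position 12 '(': depth becomes 1
  Position 13 '(': depth becomes 2
  Position 14 ')': depth becomes 1
  Position 15 ')': depth becomes 0
Maximum depth reached: 2

2


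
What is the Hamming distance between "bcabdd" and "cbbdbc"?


Comparing "bcabdd" and "cbbdbc" position by position:
  Position 0: 'b' vs 'c' => differ
  Position 1: 'c' vs 'b' => differ
  Position 2: 'a' vs 'b' => differ
  Position 3: 'b' vs 'd' => differ
  Position 4: 'd' vs 'b' => differ
  Position 5: 'd' vs 'c' => differ
Total differences (Hamming distance): 6

6


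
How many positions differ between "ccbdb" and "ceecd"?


Comparing "ccbdb" and "ceecd" position by position:
  Position 0: 'c' vs 'c' => same
  Position 1: 'c' vs 'e' => DIFFER
  Position 2: 'b' vs 'e' => DIFFER
  Position 3: 'd' vs 'c' => DIFFER
  Position 4: 'b' vs 'd' => DIFFER
Positions that differ: 4

4


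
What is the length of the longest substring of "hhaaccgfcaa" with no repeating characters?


Input: "hhaaccgfcaa"
Sliding window (track last position of each char):
  Position 0 ('h'): window [0,0] length 1 -- new best
  Position 1 ('h'): repeat (last at 0), move window start to 1
  Position 1 ('h'): window [1,1] length 1
  Position 2 ('a'): window [1,2] length 2 -- new best
  Position 3 ('a'): repeat (last at 2), move window start to 3
  Position 3 ('a'): window [3,3] length 1
  Position 4 ('c'): window [3,4] length 2
  Position 5 ('c'): repeat (last at 4), move window start to 5
  Position 5 ('c'): window [5,5] length 1
  Position 6 ('g'): window [5,6] length 2
  Position 7 ('f'): window [5,7] length 3 -- new best
  Position 8 ('c'): repeat (last at 5), move window start to 6
  Position 8 ('c'): window [6,8] length 3
  Position 9 ('a'): window [6,9] length 4 -- new best
  Position 10 ('a'): repeat (last at 9), move window start to 10
  Position 10 ('a'): window [10,10] length 1
Longest substring with no repeats: "gfca" with length 4

4


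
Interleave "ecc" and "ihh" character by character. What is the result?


Interleaving "ecc" and "ihh":
  Position 0: 'e' from first, 'i' from second => "ei"
  Position 1: 'c' from first, 'h' from second => "ch"
  Position 2: 'c' from first, 'h' from second => "ch"
Result: eichch

eichch


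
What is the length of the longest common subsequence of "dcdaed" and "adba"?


LCS of "dcdaed" and "adba"
DP table:
           a    d    b    a
      0    0    0    0    0
  d   0    0    1    1    1
  c   0    0    1    1    1
  d   0    0    1    1    1
  a   0    1    1    1    2
  e   0    1    1    1    2
  d   0    1    2    2    2
LCS length = dp[6][4] = 2

2


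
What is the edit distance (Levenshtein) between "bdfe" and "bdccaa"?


Computing edit distance: "bdfe" -> "bdccaa"
DP table:
           b    d    c    c    a    a
      0    1    2    3    4    5    6
  b   1    0    1    2    3    4    5
  d   2    1    0    1    2    3    4
  f   3    2    1    1    2    3    4
  e   4    3    2    2    2    3    4
Edit distance = dp[4][6] = 4

4


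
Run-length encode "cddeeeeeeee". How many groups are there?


Input: cddeeeeeeee
Scanning for consecutive runs:
  Group 1: 'c' x 1 (positions 0-0)
  Group 2: 'd' x 2 (positions 1-2)
  Group 3: 'e' x 8 (positions 3-10)
Total groups: 3

3


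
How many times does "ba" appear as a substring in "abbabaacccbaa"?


Searching for "ba" in "abbabaacccbaa"
Scanning each position:
  Position 0: "ab" => no
  Position 1: "bb" => no
  Position 2: "ba" => MATCH
  Position 3: "ab" => no
  Position 4: "ba" => MATCH
  Position 5: "aa" => no
  Position 6: "ac" => no
  Position 7: "cc" => no
  Position 8: "cc" => no
  Position 9: "cb" => no
  Position 10: "ba" => MATCH
  Position 11: "aa" => no
Total occurrences: 3

3


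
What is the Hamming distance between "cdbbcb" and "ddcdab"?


Comparing "cdbbcb" and "ddcdab" position by position:
  Position 0: 'c' vs 'd' => differ
  Position 1: 'd' vs 'd' => same
  Position 2: 'b' vs 'c' => differ
  Position 3: 'b' vs 'd' => differ
  Position 4: 'c' vs 'a' => differ
  Position 5: 'b' vs 'b' => same
Total differences (Hamming distance): 4

4


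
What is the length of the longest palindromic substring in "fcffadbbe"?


Input: "fcffadbbe"
Checking substrings for palindromes:
  [0:3] "fcf" (len 3) => palindrome
  [2:4] "ff" (len 2) => palindrome
  [6:8] "bb" (len 2) => palindrome
Longest palindromic substring: "fcf" with length 3

3


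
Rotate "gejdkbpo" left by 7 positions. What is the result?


Input: "gejdkbpo", rotate left by 7
First 7 characters: "gejdkbp"
Remaining characters: "o"
Concatenate remaining + first: "o" + "gejdkbp" = "ogejdkbp"

ogejdkbp


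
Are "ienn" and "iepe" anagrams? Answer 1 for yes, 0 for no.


Strings: "ienn", "iepe"
Sorted first:  einn
Sorted second: eeip
Differ at position 1: 'i' vs 'e' => not anagrams

0


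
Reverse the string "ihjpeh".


Input: ihjpeh
Reading characters right to left:
  Position 5: 'h'
  Position 4: 'e'
  Position 3: 'p'
  Position 2: 'j'
  Position 1: 'h'
  Position 0: 'i'
Reversed: hepjhi

hepjhi


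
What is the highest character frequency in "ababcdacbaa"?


Input: ababcdacbaa
Character counts:
  'a': 5
  'b': 3
  'c': 2
  'd': 1
Maximum frequency: 5

5


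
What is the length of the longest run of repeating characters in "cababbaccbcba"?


Input: "cababbaccbcba"
Scanning for longest run:
  Position 1 ('a'): new char, reset run to 1
  Position 2 ('b'): new char, reset run to 1
  Position 3 ('a'): new char, reset run to 1
  Position 4 ('b'): new char, reset run to 1
  Position 5 ('b'): continues run of 'b', length=2
  Position 6 ('a'): new char, reset run to 1
  Position 7 ('c'): new char, reset run to 1
  Position 8 ('c'): continues run of 'c', length=2
  Position 9 ('b'): new char, reset run to 1
  Position 10 ('c'): new char, reset run to 1
  Position 11 ('b'): new char, reset run to 1
  Position 12 ('a'): new char, reset run to 1
Longest run: 'b' with length 2

2


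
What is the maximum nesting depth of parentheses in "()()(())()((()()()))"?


Input: "()()(())()((()()()))"
Tracking depth:
  Position 0 '(': depth becomes 1
  Position 1 ')': depth becomes 0
  Position 2 '(': depth becomes 1
  Position 3 ')': depth becomes 0
  Position 4 '(': depth becomes 1
  Position 5 '(': depth becomes 2
  Position 6 ')': depth becomes 1
  Position 7 ')': depth becomes 0
  Position 8 '(': depth becomes 1
  Position 9 ')': depth becomes 0
  Position 10 '(': depth becomes 1
  Position 11 '(': depth becomes 2
  Position 12 '(': depth becomes 3
  Position 13 ')': depth becomes 2
  Position 14 '(': depth becomes 3
  Position 15 ')': depth becomes 2
  Position 16 '(': depth becomes 3
  Position 17 ')': depth becomes 2
  Position 18 ')': depth becomes 1
  Position 19 ')': depth becomes 0
Maximum depth reached: 3

3


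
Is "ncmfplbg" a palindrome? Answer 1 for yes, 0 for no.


Input: ncmfplbg
Reversed: gblpfmcn
  Compare pos 0 ('n') with pos 7 ('g'): MISMATCH
  Compare pos 1 ('c') with pos 6 ('b'): MISMATCH
  Compare pos 2 ('m') with pos 5 ('l'): MISMATCH
  Compare pos 3 ('f') with pos 4 ('p'): MISMATCH
Result: not a palindrome

0


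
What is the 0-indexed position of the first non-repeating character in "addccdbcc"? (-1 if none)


Input: addccdbcc
Character frequencies:
  'a': 1
  'b': 1
  'c': 4
  'd': 3
Scanning left to right for freq == 1:
  Position 0 ('a'): unique! => answer = 0

0


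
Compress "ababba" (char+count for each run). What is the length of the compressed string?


Input: ababba
Runs:
  'a' x 1 => "a1"
  'b' x 1 => "b1"
  'a' x 1 => "a1"
  'b' x 2 => "b2"
  'a' x 1 => "a1"
Compressed: "a1b1a1b2a1"
Compressed length: 10

10


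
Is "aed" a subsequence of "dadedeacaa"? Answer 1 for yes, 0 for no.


Check if "aed" is a subsequence of "dadedeacaa"
Greedy scan:
  Position 0 ('d'): no match needed
  Position 1 ('a'): matches sub[0] = 'a'
  Position 2 ('d'): no match needed
  Position 3 ('e'): matches sub[1] = 'e'
  Position 4 ('d'): matches sub[2] = 'd'
  Position 5 ('e'): no match needed
  Position 6 ('a'): no match needed
  Position 7 ('c'): no match needed
  Position 8 ('a'): no match needed
  Position 9 ('a'): no match needed
All 3 characters matched => is a subsequence

1


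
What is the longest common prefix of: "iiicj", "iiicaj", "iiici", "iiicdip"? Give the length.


Words: iiicj, iiicaj, iiici, iiicdip
  Position 0: all 'i' => match
  Position 1: all 'i' => match
  Position 2: all 'i' => match
  Position 3: all 'c' => match
  Position 4: ('j', 'a', 'i', 'd') => mismatch, stop
LCP = "iiic" (length 4)

4


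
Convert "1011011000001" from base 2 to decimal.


Input: "1011011000001" in base 2
Positional expansion:
  Digit '1' (value 1) x 2^12 = 4096
  Digit '0' (value 0) x 2^11 = 0
  Digit '1' (value 1) x 2^10 = 1024
  Digit '1' (value 1) x 2^9 = 512
  Digit '0' (value 0) x 2^8 = 0
  Digit '1' (value 1) x 2^7 = 128
  Digit '1' (value 1) x 2^6 = 64
  Digit '0' (value 0) x 2^5 = 0
  Digit '0' (value 0) x 2^4 = 0
  Digit '0' (value 0) x 2^3 = 0
  Digit '0' (value 0) x 2^2 = 0
  Digit '0' (value 0) x 2^1 = 0
  Digit '1' (value 1) x 2^0 = 1
Sum = 5825

5825


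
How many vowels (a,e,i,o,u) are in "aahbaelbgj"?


Input: aahbaelbgj
Checking each character:
  'a' at position 0: vowel (running total: 1)
  'a' at position 1: vowel (running total: 2)
  'h' at position 2: consonant
  'b' at position 3: consonant
  'a' at position 4: vowel (running total: 3)
  'e' at position 5: vowel (running total: 4)
  'l' at position 6: consonant
  'b' at position 7: consonant
  'g' at position 8: consonant
  'j' at position 9: consonant
Total vowels: 4

4


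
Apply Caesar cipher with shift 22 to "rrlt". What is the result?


Caesar cipher: shift "rrlt" by 22
  'r' (pos 17) + 22 = pos 13 = 'n'
  'r' (pos 17) + 22 = pos 13 = 'n'
  'l' (pos 11) + 22 = pos 7 = 'h'
  't' (pos 19) + 22 = pos 15 = 'p'
Result: nnhp

nnhp


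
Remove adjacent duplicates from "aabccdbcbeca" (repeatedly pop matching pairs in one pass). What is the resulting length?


Input: aabccdbcbeca
Stack-based adjacent duplicate removal:
  Read 'a': push. Stack: a
  Read 'a': matches stack top 'a' => pop. Stack: (empty)
  Read 'b': push. Stack: b
  Read 'c': push. Stack: bc
  Read 'c': matches stack top 'c' => pop. Stack: b
  Read 'd': push. Stack: bd
  Read 'b': push. Stack: bdb
  Read 'c': push. Stack: bdbc
  Read 'b': push. Stack: bdbcb
  Read 'e': push. Stack: bdbcbe
  Read 'c': push. Stack: bdbcbec
  Read 'a': push. Stack: bdbcbeca
Final stack: "bdbcbeca" (length 8)

8


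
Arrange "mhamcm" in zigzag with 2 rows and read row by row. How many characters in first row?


Zigzag "mhamcm" into 2 rows:
Placing characters:
  'm' => row 0
  'h' => row 1
  'a' => row 0
  'm' => row 1
  'c' => row 0
  'm' => row 1
Rows:
  Row 0: "mac"
  Row 1: "hmm"
First row length: 3

3


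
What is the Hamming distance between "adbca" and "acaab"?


Comparing "adbca" and "acaab" position by position:
  Position 0: 'a' vs 'a' => same
  Position 1: 'd' vs 'c' => differ
  Position 2: 'b' vs 'a' => differ
  Position 3: 'c' vs 'a' => differ
  Position 4: 'a' vs 'b' => differ
Total differences (Hamming distance): 4

4


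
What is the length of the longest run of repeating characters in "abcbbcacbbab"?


Input: "abcbbcacbbab"
Scanning for longest run:
  Position 1 ('b'): new char, reset run to 1
  Position 2 ('c'): new char, reset run to 1
  Position 3 ('b'): new char, reset run to 1
  Position 4 ('b'): continues run of 'b', length=2
  Position 5 ('c'): new char, reset run to 1
  Position 6 ('a'): new char, reset run to 1
  Position 7 ('c'): new char, reset run to 1
  Position 8 ('b'): new char, reset run to 1
  Position 9 ('b'): continues run of 'b', length=2
  Position 10 ('a'): new char, reset run to 1
  Position 11 ('b'): new char, reset run to 1
Longest run: 'b' with length 2

2


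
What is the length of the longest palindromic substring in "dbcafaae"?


Input: "dbcafaae"
Checking substrings for palindromes:
  [3:6] "afa" (len 3) => palindrome
  [5:7] "aa" (len 2) => palindrome
Longest palindromic substring: "afa" with length 3

3


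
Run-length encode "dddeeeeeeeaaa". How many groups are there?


Input: dddeeeeeeeaaa
Scanning for consecutive runs:
  Group 1: 'd' x 3 (positions 0-2)
  Group 2: 'e' x 7 (positions 3-9)
  Group 3: 'a' x 3 (positions 10-12)
Total groups: 3

3


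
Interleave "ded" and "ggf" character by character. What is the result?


Interleaving "ded" and "ggf":
  Position 0: 'd' from first, 'g' from second => "dg"
  Position 1: 'e' from first, 'g' from second => "eg"
  Position 2: 'd' from first, 'f' from second => "df"
Result: dgegdf

dgegdf


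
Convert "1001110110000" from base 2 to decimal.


Input: "1001110110000" in base 2
Positional expansion:
  Digit '1' (value 1) x 2^12 = 4096
  Digit '0' (value 0) x 2^11 = 0
  Digit '0' (value 0) x 2^10 = 0
  Digit '1' (value 1) x 2^9 = 512
  Digit '1' (value 1) x 2^8 = 256
  Digit '1' (value 1) x 2^7 = 128
  Digit '0' (value 0) x 2^6 = 0
  Digit '1' (value 1) x 2^5 = 32
  Digit '1' (value 1) x 2^4 = 16
  Digit '0' (value 0) x 2^3 = 0
  Digit '0' (value 0) x 2^2 = 0
  Digit '0' (value 0) x 2^1 = 0
  Digit '0' (value 0) x 2^0 = 0
Sum = 5040

5040


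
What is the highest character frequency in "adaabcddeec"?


Input: adaabcddeec
Character counts:
  'a': 3
  'b': 1
  'c': 2
  'd': 3
  'e': 2
Maximum frequency: 3

3


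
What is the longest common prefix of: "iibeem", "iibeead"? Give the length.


Words: iibeem, iibeead
  Position 0: all 'i' => match
  Position 1: all 'i' => match
  Position 2: all 'b' => match
  Position 3: all 'e' => match
  Position 4: all 'e' => match
  Position 5: ('m', 'a') => mismatch, stop
LCP = "iibee" (length 5)

5


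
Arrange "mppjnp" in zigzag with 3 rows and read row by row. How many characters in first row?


Zigzag "mppjnp" into 3 rows:
Placing characters:
  'm' => row 0
  'p' => row 1
  'p' => row 2
  'j' => row 1
  'n' => row 0
  'p' => row 1
Rows:
  Row 0: "mn"
  Row 1: "pjp"
  Row 2: "p"
First row length: 2

2


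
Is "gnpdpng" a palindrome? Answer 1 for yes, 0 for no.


Input: gnpdpng
Reversed: gnpdpng
  Compare pos 0 ('g') with pos 6 ('g'): match
  Compare pos 1 ('n') with pos 5 ('n'): match
  Compare pos 2 ('p') with pos 4 ('p'): match
Result: palindrome

1


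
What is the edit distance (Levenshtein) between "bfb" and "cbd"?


Computing edit distance: "bfb" -> "cbd"
DP table:
           c    b    d
      0    1    2    3
  b   1    1    1    2
  f   2    2    2    2
  b   3    3    2    3
Edit distance = dp[3][3] = 3

3


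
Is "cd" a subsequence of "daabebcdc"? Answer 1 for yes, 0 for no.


Check if "cd" is a subsequence of "daabebcdc"
Greedy scan:
  Position 0 ('d'): no match needed
  Position 1 ('a'): no match needed
  Position 2 ('a'): no match needed
  Position 3 ('b'): no match needed
  Position 4 ('e'): no match needed
  Position 5 ('b'): no match needed
  Position 6 ('c'): matches sub[0] = 'c'
  Position 7 ('d'): matches sub[1] = 'd'
  Position 8 ('c'): no match needed
All 2 characters matched => is a subsequence

1


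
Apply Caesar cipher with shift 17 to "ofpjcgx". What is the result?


Caesar cipher: shift "ofpjcgx" by 17
  'o' (pos 14) + 17 = pos 5 = 'f'
  'f' (pos 5) + 17 = pos 22 = 'w'
  'p' (pos 15) + 17 = pos 6 = 'g'
  'j' (pos 9) + 17 = pos 0 = 'a'
  'c' (pos 2) + 17 = pos 19 = 't'
  'g' (pos 6) + 17 = pos 23 = 'x'
  'x' (pos 23) + 17 = pos 14 = 'o'
Result: fwgatxo

fwgatxo


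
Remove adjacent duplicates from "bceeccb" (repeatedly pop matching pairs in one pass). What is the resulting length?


Input: bceeccb
Stack-based adjacent duplicate removal:
  Read 'b': push. Stack: b
  Read 'c': push. Stack: bc
  Read 'e': push. Stack: bce
  Read 'e': matches stack top 'e' => pop. Stack: bc
  Read 'c': matches stack top 'c' => pop. Stack: b
  Read 'c': push. Stack: bc
  Read 'b': push. Stack: bcb
Final stack: "bcb" (length 3)

3


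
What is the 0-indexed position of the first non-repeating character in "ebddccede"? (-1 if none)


Input: ebddccede
Character frequencies:
  'b': 1
  'c': 2
  'd': 3
  'e': 3
Scanning left to right for freq == 1:
  Position 0 ('e'): freq=3, skip
  Position 1 ('b'): unique! => answer = 1

1


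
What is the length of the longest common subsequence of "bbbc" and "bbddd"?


LCS of "bbbc" and "bbddd"
DP table:
           b    b    d    d    d
      0    0    0    0    0    0
  b   0    1    1    1    1    1
  b   0    1    2    2    2    2
  b   0    1    2    2    2    2
  c   0    1    2    2    2    2
LCS length = dp[4][5] = 2

2


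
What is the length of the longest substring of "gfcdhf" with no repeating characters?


Input: "gfcdhf"
Sliding window (track last position of each char):
  Position 0 ('g'): window [0,0] length 1 -- new best
  Position 1 ('f'): window [0,1] length 2 -- new best
  Position 2 ('c'): window [0,2] length 3 -- new best
  Position 3 ('d'): window [0,3] length 4 -- new best
  Position 4 ('h'): window [0,4] length 5 -- new best
  Position 5 ('f'): repeat (last at 1), move window start to 2
  Position 5 ('f'): window [2,5] length 4
Longest substring with no repeats: "gfcdh" with length 5

5


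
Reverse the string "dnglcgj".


Input: dnglcgj
Reading characters right to left:
  Position 6: 'j'
  Position 5: 'g'
  Position 4: 'c'
  Position 3: 'l'
  Position 2: 'g'
  Position 1: 'n'
  Position 0: 'd'
Reversed: jgclgnd

jgclgnd


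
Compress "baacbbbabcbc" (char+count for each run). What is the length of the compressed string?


Input: baacbbbabcbc
Runs:
  'b' x 1 => "b1"
  'a' x 2 => "a2"
  'c' x 1 => "c1"
  'b' x 3 => "b3"
  'a' x 1 => "a1"
  'b' x 1 => "b1"
  'c' x 1 => "c1"
  'b' x 1 => "b1"
  'c' x 1 => "c1"
Compressed: "b1a2c1b3a1b1c1b1c1"
Compressed length: 18

18


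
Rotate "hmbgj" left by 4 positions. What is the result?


Input: "hmbgj", rotate left by 4
First 4 characters: "hmbg"
Remaining characters: "j"
Concatenate remaining + first: "j" + "hmbg" = "jhmbg"

jhmbg


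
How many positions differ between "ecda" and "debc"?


Comparing "ecda" and "debc" position by position:
  Position 0: 'e' vs 'd' => DIFFER
  Position 1: 'c' vs 'e' => DIFFER
  Position 2: 'd' vs 'b' => DIFFER
  Position 3: 'a' vs 'c' => DIFFER
Positions that differ: 4

4


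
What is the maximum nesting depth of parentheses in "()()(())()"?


Input: "()()(())()"
Tracking depth:
  Position 0 '(': depth becomes 1
  Position 1 ')': depth becomes 0
  Position 2 '(': depth becomes 1
  Position 3 ')': depth becomes 0
  Position 4 '(': depth becomes 1
  Position 5 '(': depth becomes 2
  Position 6 ')': depth becomes 1
  Position 7 ')': depth becomes 0
  Position 8 '(': depth becomes 1
  Position 9 ')': depth becomes 0
Maximum depth reached: 2

2


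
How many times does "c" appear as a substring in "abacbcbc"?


Searching for "c" in "abacbcbc"
Scanning each position:
  Position 0: "a" => no
  Position 1: "b" => no
  Position 2: "a" => no
  Position 3: "c" => MATCH
  Position 4: "b" => no
  Position 5: "c" => MATCH
  Position 6: "b" => no
  Position 7: "c" => MATCH
Total occurrences: 3

3


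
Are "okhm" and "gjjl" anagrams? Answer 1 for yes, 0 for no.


Strings: "okhm", "gjjl"
Sorted first:  hkmo
Sorted second: gjjl
Differ at position 0: 'h' vs 'g' => not anagrams

0


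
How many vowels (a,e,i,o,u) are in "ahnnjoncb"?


Input: ahnnjoncb
Checking each character:
  'a' at position 0: vowel (running total: 1)
  'h' at position 1: consonant
  'n' at position 2: consonant
  'n' at position 3: consonant
  'j' at position 4: consonant
  'o' at position 5: vowel (running total: 2)
  'n' at position 6: consonant
  'c' at position 7: consonant
  'b' at position 8: consonant
Total vowels: 2

2


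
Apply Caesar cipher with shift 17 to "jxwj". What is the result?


Caesar cipher: shift "jxwj" by 17
  'j' (pos 9) + 17 = pos 0 = 'a'
  'x' (pos 23) + 17 = pos 14 = 'o'
  'w' (pos 22) + 17 = pos 13 = 'n'
  'j' (pos 9) + 17 = pos 0 = 'a'
Result: aona

aona


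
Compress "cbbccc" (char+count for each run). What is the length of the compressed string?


Input: cbbccc
Runs:
  'c' x 1 => "c1"
  'b' x 2 => "b2"
  'c' x 3 => "c3"
Compressed: "c1b2c3"
Compressed length: 6

6


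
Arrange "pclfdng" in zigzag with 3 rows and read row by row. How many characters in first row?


Zigzag "pclfdng" into 3 rows:
Placing characters:
  'p' => row 0
  'c' => row 1
  'l' => row 2
  'f' => row 1
  'd' => row 0
  'n' => row 1
  'g' => row 2
Rows:
  Row 0: "pd"
  Row 1: "cfn"
  Row 2: "lg"
First row length: 2

2


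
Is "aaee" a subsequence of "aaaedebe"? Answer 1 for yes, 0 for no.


Check if "aaee" is a subsequence of "aaaedebe"
Greedy scan:
  Position 0 ('a'): matches sub[0] = 'a'
  Position 1 ('a'): matches sub[1] = 'a'
  Position 2 ('a'): no match needed
  Position 3 ('e'): matches sub[2] = 'e'
  Position 4 ('d'): no match needed
  Position 5 ('e'): matches sub[3] = 'e'
  Position 6 ('b'): no match needed
  Position 7 ('e'): no match needed
All 4 characters matched => is a subsequence

1


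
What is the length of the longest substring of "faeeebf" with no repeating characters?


Input: "faeeebf"
Sliding window (track last position of each char):
  Position 0 ('f'): window [0,0] length 1 -- new best
  Position 1 ('a'): window [0,1] length 2 -- new best
  Position 2 ('e'): window [0,2] length 3 -- new best
  Position 3 ('e'): repeat (last at 2), move window start to 3
  Position 3 ('e'): window [3,3] length 1
  Position 4 ('e'): repeat (last at 3), move window start to 4
  Position 4 ('e'): window [4,4] length 1
  Position 5 ('b'): window [4,5] length 2
  Position 6 ('f'): window [4,6] length 3
Longest substring with no repeats: "fae" with length 3

3


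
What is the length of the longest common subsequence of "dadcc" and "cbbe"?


LCS of "dadcc" and "cbbe"
DP table:
           c    b    b    e
      0    0    0    0    0
  d   0    0    0    0    0
  a   0    0    0    0    0
  d   0    0    0    0    0
  c   0    1    1    1    1
  c   0    1    1    1    1
LCS length = dp[5][4] = 1

1


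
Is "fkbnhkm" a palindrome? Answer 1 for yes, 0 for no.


Input: fkbnhkm
Reversed: mkhnbkf
  Compare pos 0 ('f') with pos 6 ('m'): MISMATCH
  Compare pos 1 ('k') with pos 5 ('k'): match
  Compare pos 2 ('b') with pos 4 ('h'): MISMATCH
Result: not a palindrome

0


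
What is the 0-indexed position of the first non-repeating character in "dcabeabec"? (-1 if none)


Input: dcabeabec
Character frequencies:
  'a': 2
  'b': 2
  'c': 2
  'd': 1
  'e': 2
Scanning left to right for freq == 1:
  Position 0 ('d'): unique! => answer = 0

0


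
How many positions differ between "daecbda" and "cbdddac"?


Comparing "daecbda" and "cbdddac" position by position:
  Position 0: 'd' vs 'c' => DIFFER
  Position 1: 'a' vs 'b' => DIFFER
  Position 2: 'e' vs 'd' => DIFFER
  Position 3: 'c' vs 'd' => DIFFER
  Position 4: 'b' vs 'd' => DIFFER
  Position 5: 'd' vs 'a' => DIFFER
  Position 6: 'a' vs 'c' => DIFFER
Positions that differ: 7

7


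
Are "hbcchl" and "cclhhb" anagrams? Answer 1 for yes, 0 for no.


Strings: "hbcchl", "cclhhb"
Sorted first:  bcchhl
Sorted second: bcchhl
Sorted forms match => anagrams

1


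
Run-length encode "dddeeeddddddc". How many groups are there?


Input: dddeeeddddddc
Scanning for consecutive runs:
  Group 1: 'd' x 3 (positions 0-2)
  Group 2: 'e' x 3 (positions 3-5)
  Group 3: 'd' x 6 (positions 6-11)
  Group 4: 'c' x 1 (positions 12-12)
Total groups: 4

4


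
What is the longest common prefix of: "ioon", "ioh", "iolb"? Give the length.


Words: ioon, ioh, iolb
  Position 0: all 'i' => match
  Position 1: all 'o' => match
  Position 2: ('o', 'h', 'l') => mismatch, stop
LCP = "io" (length 2)

2


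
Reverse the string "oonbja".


Input: oonbja
Reading characters right to left:
  Position 5: 'a'
  Position 4: 'j'
  Position 3: 'b'
  Position 2: 'n'
  Position 1: 'o'
  Position 0: 'o'
Reversed: ajbnoo

ajbnoo


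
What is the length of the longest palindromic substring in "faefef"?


Input: "faefef"
Checking substrings for palindromes:
  [2:5] "efe" (len 3) => palindrome
  [3:6] "fef" (len 3) => palindrome
Longest palindromic substring: "efe" with length 3

3


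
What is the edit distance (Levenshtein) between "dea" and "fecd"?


Computing edit distance: "dea" -> "fecd"
DP table:
           f    e    c    d
      0    1    2    3    4
  d   1    1    2    3    3
  e   2    2    1    2    3
  a   3    3    2    2    3
Edit distance = dp[3][4] = 3

3


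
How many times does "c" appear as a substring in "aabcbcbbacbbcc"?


Searching for "c" in "aabcbcbbacbbcc"
Scanning each position:
  Position 0: "a" => no
  Position 1: "a" => no
  Position 2: "b" => no
  Position 3: "c" => MATCH
  Position 4: "b" => no
  Position 5: "c" => MATCH
  Position 6: "b" => no
  Position 7: "b" => no
  Position 8: "a" => no
  Position 9: "c" => MATCH
  Position 10: "b" => no
  Position 11: "b" => no
  Position 12: "c" => MATCH
  Position 13: "c" => MATCH
Total occurrences: 5

5


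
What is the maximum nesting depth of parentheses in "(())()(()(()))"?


Input: "(())()(()(()))"
Tracking depth:
  Position 0 '(': depth becomes 1
  Position 1 '(': depth becomes 2
  Position 2 ')': depth becomes 1
  Position 3 ')': depth becomes 0
  Position 4 '(': depth becomes 1
  Position 5 ')': depth becomes 0
  Position 6 '(': depth becomes 1
  Position 7 '(': depth becomes 2
  Position 8 ')': depth becomes 1
  Position 9 '(': depth becomes 2
  Position 10 '(': depth becomes 3
  Position 11 ')': depth becomes 2
  Position 12 ')': depth becomes 1
  Position 13 ')': depth becomes 0
Maximum depth reached: 3

3


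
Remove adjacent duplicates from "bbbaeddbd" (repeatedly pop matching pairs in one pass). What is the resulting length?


Input: bbbaeddbd
Stack-based adjacent duplicate removal:
  Read 'b': push. Stack: b
  Read 'b': matches stack top 'b' => pop. Stack: (empty)
  Read 'b': push. Stack: b
  Read 'a': push. Stack: ba
  Read 'e': push. Stack: bae
  Read 'd': push. Stack: baed
  Read 'd': matches stack top 'd' => pop. Stack: bae
  Read 'b': push. Stack: baeb
  Read 'd': push. Stack: baebd
Final stack: "baebd" (length 5)

5


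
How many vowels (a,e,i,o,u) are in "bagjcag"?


Input: bagjcag
Checking each character:
  'b' at position 0: consonant
  'a' at position 1: vowel (running total: 1)
  'g' at position 2: consonant
  'j' at position 3: consonant
  'c' at position 4: consonant
  'a' at position 5: vowel (running total: 2)
  'g' at position 6: consonant
Total vowels: 2

2


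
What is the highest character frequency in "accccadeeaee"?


Input: accccadeeaee
Character counts:
  'a': 3
  'c': 4
  'd': 1
  'e': 4
Maximum frequency: 4

4


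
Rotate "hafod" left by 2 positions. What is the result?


Input: "hafod", rotate left by 2
First 2 characters: "ha"
Remaining characters: "fod"
Concatenate remaining + first: "fod" + "ha" = "fodha"

fodha


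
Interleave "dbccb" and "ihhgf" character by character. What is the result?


Interleaving "dbccb" and "ihhgf":
  Position 0: 'd' from first, 'i' from second => "di"
  Position 1: 'b' from first, 'h' from second => "bh"
  Position 2: 'c' from first, 'h' from second => "ch"
  Position 3: 'c' from first, 'g' from second => "cg"
  Position 4: 'b' from first, 'f' from second => "bf"
Result: dibhchcgbf

dibhchcgbf


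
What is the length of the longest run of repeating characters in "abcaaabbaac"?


Input: "abcaaabbaac"
Scanning for longest run:
  Position 1 ('b'): new char, reset run to 1
  Position 2 ('c'): new char, reset run to 1
  Position 3 ('a'): new char, reset run to 1
  Position 4 ('a'): continues run of 'a', length=2
  Position 5 ('a'): continues run of 'a', length=3
  Position 6 ('b'): new char, reset run to 1
  Position 7 ('b'): continues run of 'b', length=2
  Position 8 ('a'): new char, reset run to 1
  Position 9 ('a'): continues run of 'a', length=2
  Position 10 ('c'): new char, reset run to 1
Longest run: 'a' with length 3

3


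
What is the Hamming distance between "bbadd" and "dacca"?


Comparing "bbadd" and "dacca" position by position:
  Position 0: 'b' vs 'd' => differ
  Position 1: 'b' vs 'a' => differ
  Position 2: 'a' vs 'c' => differ
  Position 3: 'd' vs 'c' => differ
  Position 4: 'd' vs 'a' => differ
Total differences (Hamming distance): 5

5


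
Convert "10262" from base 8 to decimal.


Input: "10262" in base 8
Positional expansion:
  Digit '1' (value 1) x 8^4 = 4096
  Digit '0' (value 0) x 8^3 = 0
  Digit '2' (value 2) x 8^2 = 128
  Digit '6' (value 6) x 8^1 = 48
  Digit '2' (value 2) x 8^0 = 2
Sum = 4274

4274


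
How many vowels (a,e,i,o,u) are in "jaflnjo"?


Input: jaflnjo
Checking each character:
  'j' at position 0: consonant
  'a' at position 1: vowel (running total: 1)
  'f' at position 2: consonant
  'l' at position 3: consonant
  'n' at position 4: consonant
  'j' at position 5: consonant
  'o' at position 6: vowel (running total: 2)
Total vowels: 2

2


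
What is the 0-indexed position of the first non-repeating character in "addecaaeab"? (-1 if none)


Input: addecaaeab
Character frequencies:
  'a': 4
  'b': 1
  'c': 1
  'd': 2
  'e': 2
Scanning left to right for freq == 1:
  Position 0 ('a'): freq=4, skip
  Position 1 ('d'): freq=2, skip
  Position 2 ('d'): freq=2, skip
  Position 3 ('e'): freq=2, skip
  Position 4 ('c'): unique! => answer = 4

4


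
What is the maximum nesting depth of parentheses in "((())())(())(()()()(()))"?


Input: "((())())(())(()()()(()))"
Tracking depth:
  Position 0 '(': depth becomes 1
  Position 1 '(': depth becomes 2
  Position 2 '(': depth becomes 3
  Position 3 ')': depth becomes 2
  Position 4 ')': depth becomes 1
  Position 5 '(': depth becomes 2
  Position 6 ')': depth becomes 1
  Position 7 ')': depth becomes 0
  Position 8 '(': depth becomes 1
  Position 9 '(': depth becomes 2
  Position 10 ')': depth becomes 1
  Position 11 ')': depth becomes 0
  Position 12 '(': depth becomes 1
  Position 13 '(': depth becomes 2
  Position 14 ')': depth becomes 1
  Position 15 '(': depth becomes 2
  Position 16 ')': depth becomes 1
  Position 17 '(': depth becomes 2
  Position 18 ')': depth becomes 1
  Position 19 '(': depth becomes 2
  Position 20 '(': depth becomes 3
  Position 21 ')': depth becomes 2
  Position 22 ')': depth becomes 1
  Position 23 ')': depth becomes 0
Maximum depth reached: 3

3


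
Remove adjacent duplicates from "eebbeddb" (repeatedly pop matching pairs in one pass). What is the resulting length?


Input: eebbeddb
Stack-based adjacent duplicate removal:
  Read 'e': push. Stack: e
  Read 'e': matches stack top 'e' => pop. Stack: (empty)
  Read 'b': push. Stack: b
  Read 'b': matches stack top 'b' => pop. Stack: (empty)
  Read 'e': push. Stack: e
  Read 'd': push. Stack: ed
  Read 'd': matches stack top 'd' => pop. Stack: e
  Read 'b': push. Stack: eb
Final stack: "eb" (length 2)

2
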